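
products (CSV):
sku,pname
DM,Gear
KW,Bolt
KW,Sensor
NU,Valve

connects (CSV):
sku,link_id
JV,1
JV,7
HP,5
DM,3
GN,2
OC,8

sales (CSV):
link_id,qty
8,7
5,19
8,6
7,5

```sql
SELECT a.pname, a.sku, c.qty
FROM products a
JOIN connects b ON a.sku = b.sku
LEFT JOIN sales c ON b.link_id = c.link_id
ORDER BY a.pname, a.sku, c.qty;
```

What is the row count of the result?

1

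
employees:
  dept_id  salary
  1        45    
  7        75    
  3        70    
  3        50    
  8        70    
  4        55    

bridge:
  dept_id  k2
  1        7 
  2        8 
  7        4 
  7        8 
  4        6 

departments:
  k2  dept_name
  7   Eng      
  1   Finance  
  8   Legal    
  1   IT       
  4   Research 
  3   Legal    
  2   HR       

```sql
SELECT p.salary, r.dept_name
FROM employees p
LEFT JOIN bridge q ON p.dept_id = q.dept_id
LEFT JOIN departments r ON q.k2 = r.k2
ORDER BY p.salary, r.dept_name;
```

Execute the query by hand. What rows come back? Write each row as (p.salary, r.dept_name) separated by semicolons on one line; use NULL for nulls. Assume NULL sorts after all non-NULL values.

(45, Eng); (50, NULL); (55, NULL); (70, NULL); (70, NULL); (75, Legal); (75, Research)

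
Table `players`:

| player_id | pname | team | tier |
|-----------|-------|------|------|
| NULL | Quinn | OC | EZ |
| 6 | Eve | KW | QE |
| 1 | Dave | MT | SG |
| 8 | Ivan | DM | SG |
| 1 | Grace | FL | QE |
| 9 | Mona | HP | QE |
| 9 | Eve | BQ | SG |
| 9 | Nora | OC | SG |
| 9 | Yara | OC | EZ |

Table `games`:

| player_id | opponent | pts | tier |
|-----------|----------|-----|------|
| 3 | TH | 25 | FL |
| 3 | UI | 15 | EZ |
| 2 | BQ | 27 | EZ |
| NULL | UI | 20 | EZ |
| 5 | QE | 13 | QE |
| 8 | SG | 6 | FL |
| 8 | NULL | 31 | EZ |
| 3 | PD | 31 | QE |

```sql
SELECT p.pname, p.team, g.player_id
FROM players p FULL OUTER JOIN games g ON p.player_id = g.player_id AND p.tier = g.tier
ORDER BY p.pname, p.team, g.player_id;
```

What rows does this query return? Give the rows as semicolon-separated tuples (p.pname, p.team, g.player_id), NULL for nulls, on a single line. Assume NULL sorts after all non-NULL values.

(Dave, MT, NULL); (Eve, BQ, NULL); (Eve, KW, NULL); (Grace, FL, NULL); (Ivan, DM, NULL); (Mona, HP, NULL); (Nora, OC, NULL); (Quinn, OC, NULL); (Yara, OC, NULL); (NULL, NULL, 2); (NULL, NULL, 3); (NULL, NULL, 3); (NULL, NULL, 3); (NULL, NULL, 5); (NULL, NULL, 8); (NULL, NULL, 8); (NULL, NULL, NULL)

FULL OUTER JOIN keeps every row from both sides; unmatched rows get NULL for the other side's columns.
Matching on p.player_id = g.player_id AND p.tier = g.tier. A NULL in a compared column never satisfies the condition.
- player_id=NULL, tier=EZ: no g row matches, row kept with g columns NULL.
- player_id=6, tier=QE: no g row matches, row kept with g columns NULL.
- player_id=1, tier=SG: no g row matches, row kept with g columns NULL.
- player_id=8, tier=SG: no g row matches, row kept with g columns NULL.
- player_id=1, tier=QE: no g row matches, row kept with g columns NULL.
- player_id=9, tier=QE: no g row matches, row kept with g columns NULL.
- player_id=9, tier=SG: no g row matches, row kept with g columns NULL.
- player_id=9, tier=SG: no g row matches, row kept with g columns NULL.
- player_id=9, tier=EZ: no g row matches, row kept with g columns NULL.
- plus 8 unmatched g row(s), each kept with NULL p columns.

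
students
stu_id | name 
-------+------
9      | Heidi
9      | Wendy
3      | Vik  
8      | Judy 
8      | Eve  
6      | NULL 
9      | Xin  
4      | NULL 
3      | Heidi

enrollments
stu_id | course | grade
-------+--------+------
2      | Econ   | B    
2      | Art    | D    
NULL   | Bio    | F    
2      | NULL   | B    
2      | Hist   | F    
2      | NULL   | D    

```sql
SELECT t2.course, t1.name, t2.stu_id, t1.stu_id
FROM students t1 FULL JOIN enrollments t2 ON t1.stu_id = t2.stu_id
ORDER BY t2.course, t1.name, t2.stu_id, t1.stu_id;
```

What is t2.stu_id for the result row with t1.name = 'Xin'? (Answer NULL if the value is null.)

NULL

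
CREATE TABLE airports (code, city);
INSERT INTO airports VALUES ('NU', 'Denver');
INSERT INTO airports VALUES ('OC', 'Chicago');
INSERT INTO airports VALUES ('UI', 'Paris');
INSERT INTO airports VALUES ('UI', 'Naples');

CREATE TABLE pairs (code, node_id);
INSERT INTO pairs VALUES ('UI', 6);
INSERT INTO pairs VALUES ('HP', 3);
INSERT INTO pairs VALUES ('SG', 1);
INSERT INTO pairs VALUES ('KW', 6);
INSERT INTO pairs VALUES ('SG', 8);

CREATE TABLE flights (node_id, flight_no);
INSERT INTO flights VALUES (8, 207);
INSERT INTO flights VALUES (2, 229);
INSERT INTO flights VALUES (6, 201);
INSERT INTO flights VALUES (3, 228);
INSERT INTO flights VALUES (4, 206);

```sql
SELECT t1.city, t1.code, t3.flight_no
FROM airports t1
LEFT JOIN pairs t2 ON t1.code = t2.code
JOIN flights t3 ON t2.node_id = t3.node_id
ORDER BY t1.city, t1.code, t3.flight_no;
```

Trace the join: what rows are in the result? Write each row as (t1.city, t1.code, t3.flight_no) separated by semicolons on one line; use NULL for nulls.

(Naples, UI, 201); (Paris, UI, 201)

Joins associate left-to-right: airports LEFT JOIN pairs on code gives 4 intermediate row(s).
Then INNER JOIN `flights t3` on node_id: keep only rows whose t2.node_id appears in t3.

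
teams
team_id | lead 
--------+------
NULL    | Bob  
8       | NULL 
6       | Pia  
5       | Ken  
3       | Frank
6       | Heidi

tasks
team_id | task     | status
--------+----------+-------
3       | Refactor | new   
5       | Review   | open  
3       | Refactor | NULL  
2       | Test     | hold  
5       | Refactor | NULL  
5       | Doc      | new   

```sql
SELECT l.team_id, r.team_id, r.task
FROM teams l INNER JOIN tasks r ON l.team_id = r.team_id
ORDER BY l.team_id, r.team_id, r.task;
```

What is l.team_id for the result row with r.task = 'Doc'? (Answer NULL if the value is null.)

INNER JOIN keeps only pairs where the ON condition holds.
Matching on l.team_id = r.team_id. A NULL in a compared column never satisfies the condition.
- l row (team_id=NULL): no match → dropped.
- l row (team_id=8): no match → dropped.
- l row (team_id=6): no match → dropped.
- l row (team_id=5): matches 3 r row(s) → 3 output row(s).
- l row (team_id=3): matches 2 r row(s) → 2 output row(s).
- l row (team_id=6): no match → dropped.

5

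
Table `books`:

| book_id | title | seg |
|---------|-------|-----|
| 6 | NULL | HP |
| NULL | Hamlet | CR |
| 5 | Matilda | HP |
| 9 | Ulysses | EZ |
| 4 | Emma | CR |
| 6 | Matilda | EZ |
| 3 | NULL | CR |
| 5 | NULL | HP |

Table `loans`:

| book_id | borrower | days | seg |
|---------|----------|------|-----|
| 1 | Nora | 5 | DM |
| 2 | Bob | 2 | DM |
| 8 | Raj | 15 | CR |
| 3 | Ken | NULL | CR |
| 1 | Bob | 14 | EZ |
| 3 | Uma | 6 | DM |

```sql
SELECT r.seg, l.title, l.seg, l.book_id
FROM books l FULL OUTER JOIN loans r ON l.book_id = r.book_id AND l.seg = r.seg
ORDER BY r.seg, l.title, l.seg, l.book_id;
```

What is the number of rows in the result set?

13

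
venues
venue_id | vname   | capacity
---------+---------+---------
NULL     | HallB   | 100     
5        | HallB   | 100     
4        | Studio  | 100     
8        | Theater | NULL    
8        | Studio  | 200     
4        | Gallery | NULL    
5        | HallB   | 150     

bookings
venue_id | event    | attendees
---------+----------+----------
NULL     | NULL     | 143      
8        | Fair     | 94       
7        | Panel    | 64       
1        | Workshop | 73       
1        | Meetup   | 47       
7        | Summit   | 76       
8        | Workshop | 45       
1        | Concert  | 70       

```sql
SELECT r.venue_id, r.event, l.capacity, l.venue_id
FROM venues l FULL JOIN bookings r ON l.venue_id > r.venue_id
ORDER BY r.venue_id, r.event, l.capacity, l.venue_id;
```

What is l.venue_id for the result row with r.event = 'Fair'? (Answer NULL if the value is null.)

FULL OUTER JOIN keeps every row from both sides; unmatched rows get NULL for the other side's columns.
Matching on l.venue_id > r.venue_id. A NULL in a compared column never satisfies the condition.
- venue_id=NULL: no r row matches, row kept with r columns NULL.
- venue_id=5: 3 matching r row(s), so 3 row(s) emitted.
- venue_id=4: 3 matching r row(s), so 3 row(s) emitted.
- venue_id=8: 5 matching r row(s), so 5 row(s) emitted.
- venue_id=8: 5 matching r row(s), so 5 row(s) emitted.
- venue_id=4: 3 matching r row(s), so 3 row(s) emitted.
- venue_id=5: 3 matching r row(s), so 3 row(s) emitted.
- 3 row(s) from r found no l partner → padded with NULL.

NULL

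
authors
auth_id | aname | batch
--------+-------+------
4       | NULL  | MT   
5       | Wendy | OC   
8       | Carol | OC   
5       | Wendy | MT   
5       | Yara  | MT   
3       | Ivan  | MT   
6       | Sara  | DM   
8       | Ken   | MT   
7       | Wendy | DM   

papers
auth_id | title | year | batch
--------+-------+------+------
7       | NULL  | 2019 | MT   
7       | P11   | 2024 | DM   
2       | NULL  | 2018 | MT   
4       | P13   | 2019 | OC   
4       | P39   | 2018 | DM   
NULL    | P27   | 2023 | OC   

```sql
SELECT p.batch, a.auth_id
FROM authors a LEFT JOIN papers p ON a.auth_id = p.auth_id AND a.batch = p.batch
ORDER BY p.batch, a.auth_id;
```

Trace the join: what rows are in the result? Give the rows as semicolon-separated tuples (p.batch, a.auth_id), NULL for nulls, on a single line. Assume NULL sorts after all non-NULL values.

(DM, 7); (NULL, 3); (NULL, 4); (NULL, 5); (NULL, 5); (NULL, 5); (NULL, 6); (NULL, 8); (NULL, 8)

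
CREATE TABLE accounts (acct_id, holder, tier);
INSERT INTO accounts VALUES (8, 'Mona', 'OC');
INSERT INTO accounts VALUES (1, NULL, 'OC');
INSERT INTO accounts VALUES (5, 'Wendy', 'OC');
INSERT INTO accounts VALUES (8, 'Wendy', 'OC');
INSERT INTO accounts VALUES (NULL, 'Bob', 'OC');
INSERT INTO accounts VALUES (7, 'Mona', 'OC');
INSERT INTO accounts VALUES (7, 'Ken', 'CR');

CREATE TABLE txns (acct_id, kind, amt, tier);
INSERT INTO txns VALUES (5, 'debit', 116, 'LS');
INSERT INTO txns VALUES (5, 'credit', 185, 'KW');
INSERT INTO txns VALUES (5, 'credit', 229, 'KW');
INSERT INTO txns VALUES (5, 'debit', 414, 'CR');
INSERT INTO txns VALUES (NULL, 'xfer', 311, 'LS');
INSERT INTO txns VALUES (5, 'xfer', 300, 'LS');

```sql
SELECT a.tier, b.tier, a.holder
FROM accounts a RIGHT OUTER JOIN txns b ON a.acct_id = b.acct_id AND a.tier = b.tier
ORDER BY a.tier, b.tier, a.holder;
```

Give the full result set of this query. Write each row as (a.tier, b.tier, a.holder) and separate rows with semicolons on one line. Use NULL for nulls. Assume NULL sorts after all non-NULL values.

RIGHT JOIN keeps every row from `txns`; unmatched rows get NULL for `accounts`'s columns.
Matching on a.acct_id = b.acct_id AND a.tier = b.tier. A NULL in a compared column never satisfies the condition.
Matched pairs: 0; unmatched b rows kept: 6.

(NULL, CR, NULL); (NULL, KW, NULL); (NULL, KW, NULL); (NULL, LS, NULL); (NULL, LS, NULL); (NULL, LS, NULL)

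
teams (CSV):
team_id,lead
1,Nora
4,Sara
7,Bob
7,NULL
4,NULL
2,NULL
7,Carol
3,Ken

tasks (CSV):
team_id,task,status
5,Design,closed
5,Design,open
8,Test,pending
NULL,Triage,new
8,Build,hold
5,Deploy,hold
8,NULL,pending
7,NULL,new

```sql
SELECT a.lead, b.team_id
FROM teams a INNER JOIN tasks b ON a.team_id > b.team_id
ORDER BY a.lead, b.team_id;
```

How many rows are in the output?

9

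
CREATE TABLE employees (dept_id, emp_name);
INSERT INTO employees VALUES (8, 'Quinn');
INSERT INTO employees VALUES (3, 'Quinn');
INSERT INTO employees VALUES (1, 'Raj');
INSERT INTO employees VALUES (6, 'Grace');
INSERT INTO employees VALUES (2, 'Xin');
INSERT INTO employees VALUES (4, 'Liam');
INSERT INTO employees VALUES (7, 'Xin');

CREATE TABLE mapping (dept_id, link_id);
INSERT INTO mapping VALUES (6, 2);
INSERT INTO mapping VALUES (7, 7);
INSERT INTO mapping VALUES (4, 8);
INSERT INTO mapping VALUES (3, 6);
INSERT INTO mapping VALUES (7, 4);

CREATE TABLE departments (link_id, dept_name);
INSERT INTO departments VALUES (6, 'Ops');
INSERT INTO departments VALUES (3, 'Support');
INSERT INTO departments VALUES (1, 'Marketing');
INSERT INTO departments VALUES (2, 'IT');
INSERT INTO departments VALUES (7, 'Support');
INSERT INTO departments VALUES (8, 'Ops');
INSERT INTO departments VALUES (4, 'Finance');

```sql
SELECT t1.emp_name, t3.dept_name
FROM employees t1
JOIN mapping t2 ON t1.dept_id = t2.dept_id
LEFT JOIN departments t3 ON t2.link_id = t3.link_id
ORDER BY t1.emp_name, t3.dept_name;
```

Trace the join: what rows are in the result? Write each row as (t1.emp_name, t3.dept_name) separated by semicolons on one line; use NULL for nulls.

(Grace, IT); (Liam, Ops); (Quinn, Ops); (Xin, Finance); (Xin, Support)

Joins associate left-to-right: employees INNER JOIN mapping on dept_id gives 5 intermediate row(s).
Then LEFT JOIN `departments t3` on link_id: each of those 5 rows is kept; rows whose t2.link_id has no match in t3 get NULL for t3's columns.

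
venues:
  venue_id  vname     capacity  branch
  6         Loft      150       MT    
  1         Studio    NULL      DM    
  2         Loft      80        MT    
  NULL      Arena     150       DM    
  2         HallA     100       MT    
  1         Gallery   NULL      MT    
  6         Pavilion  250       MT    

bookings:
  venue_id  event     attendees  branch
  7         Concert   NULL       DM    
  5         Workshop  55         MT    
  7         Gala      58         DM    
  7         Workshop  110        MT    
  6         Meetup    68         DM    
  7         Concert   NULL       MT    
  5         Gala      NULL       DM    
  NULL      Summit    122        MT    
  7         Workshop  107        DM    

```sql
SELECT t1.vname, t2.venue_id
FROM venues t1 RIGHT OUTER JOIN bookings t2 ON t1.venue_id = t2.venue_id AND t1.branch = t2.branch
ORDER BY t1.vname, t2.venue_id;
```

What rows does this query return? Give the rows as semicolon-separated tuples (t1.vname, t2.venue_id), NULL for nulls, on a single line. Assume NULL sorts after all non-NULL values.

RIGHT JOIN keeps every row from `bookings`; unmatched rows get NULL for `venues`'s columns.
Matching on t1.venue_id = t2.venue_id AND t1.branch = t2.branch. A NULL in a compared column never satisfies the condition.
Matched pairs: 0; unmatched t2 rows kept: 9.

(NULL, 5); (NULL, 5); (NULL, 6); (NULL, 7); (NULL, 7); (NULL, 7); (NULL, 7); (NULL, 7); (NULL, NULL)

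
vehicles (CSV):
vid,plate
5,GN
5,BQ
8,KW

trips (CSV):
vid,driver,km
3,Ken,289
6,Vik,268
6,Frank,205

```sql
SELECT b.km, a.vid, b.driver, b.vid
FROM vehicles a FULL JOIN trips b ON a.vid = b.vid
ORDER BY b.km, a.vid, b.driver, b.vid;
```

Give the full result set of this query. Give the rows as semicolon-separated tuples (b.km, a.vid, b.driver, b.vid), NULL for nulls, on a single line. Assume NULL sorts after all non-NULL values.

(205, NULL, Frank, 6); (268, NULL, Vik, 6); (289, NULL, Ken, 3); (NULL, 5, NULL, NULL); (NULL, 5, NULL, NULL); (NULL, 8, NULL, NULL)

FULL OUTER JOIN keeps every row from both sides; unmatched rows get NULL for the other side's columns.
Matching on a.vid = b.vid.
Matched pairs: 0; unmatched a rows kept: 3; unmatched b rows kept: 3.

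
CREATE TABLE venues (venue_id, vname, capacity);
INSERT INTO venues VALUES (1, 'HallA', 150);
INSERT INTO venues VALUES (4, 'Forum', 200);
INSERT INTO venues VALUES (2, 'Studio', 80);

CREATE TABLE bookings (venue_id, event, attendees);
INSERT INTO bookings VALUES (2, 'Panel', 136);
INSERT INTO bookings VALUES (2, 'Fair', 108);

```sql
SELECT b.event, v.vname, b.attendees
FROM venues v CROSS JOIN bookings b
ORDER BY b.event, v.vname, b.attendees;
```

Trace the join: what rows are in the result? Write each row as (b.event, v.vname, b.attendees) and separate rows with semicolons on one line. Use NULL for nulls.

(Fair, Forum, 108); (Fair, HallA, 108); (Fair, Studio, 108); (Panel, Forum, 136); (Panel, HallA, 136); (Panel, Studio, 136)

CROSS JOIN pairs every row of `venues` with every row of `bookings`: 3 × 2 = 6 rows.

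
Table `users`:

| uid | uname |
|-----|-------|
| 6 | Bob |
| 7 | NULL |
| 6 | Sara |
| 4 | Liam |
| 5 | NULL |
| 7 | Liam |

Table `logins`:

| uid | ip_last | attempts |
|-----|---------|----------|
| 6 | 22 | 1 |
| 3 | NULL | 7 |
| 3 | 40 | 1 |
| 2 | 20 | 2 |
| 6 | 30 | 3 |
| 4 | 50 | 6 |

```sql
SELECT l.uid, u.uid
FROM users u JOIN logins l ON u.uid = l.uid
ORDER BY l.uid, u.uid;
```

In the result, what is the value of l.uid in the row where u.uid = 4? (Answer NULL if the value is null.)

INNER JOIN keeps only pairs where the ON condition holds.
Matching on u.uid = l.uid.
- uid=6: 2 matching l row(s), so 2 row(s) emitted.
- uid=7: no matching l row, dropped.
- uid=6: 2 matching l row(s), so 2 row(s) emitted.
- uid=4: 1 matching l row(s), so 1 row(s) emitted.
- uid=5: no matching l row, dropped.
- uid=7: no matching l row, dropped.

4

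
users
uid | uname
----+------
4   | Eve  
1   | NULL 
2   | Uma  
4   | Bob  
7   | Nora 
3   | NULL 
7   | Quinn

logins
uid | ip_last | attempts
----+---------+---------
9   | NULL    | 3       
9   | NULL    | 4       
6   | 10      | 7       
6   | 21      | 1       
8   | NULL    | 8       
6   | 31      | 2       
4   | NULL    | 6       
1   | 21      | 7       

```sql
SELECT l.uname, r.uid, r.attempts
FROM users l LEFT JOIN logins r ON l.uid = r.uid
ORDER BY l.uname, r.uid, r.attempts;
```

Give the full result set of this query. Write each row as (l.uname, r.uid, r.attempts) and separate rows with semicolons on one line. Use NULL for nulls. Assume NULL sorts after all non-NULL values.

(Bob, 4, 6); (Eve, 4, 6); (Nora, NULL, NULL); (Quinn, NULL, NULL); (Uma, NULL, NULL); (NULL, 1, 7); (NULL, NULL, NULL)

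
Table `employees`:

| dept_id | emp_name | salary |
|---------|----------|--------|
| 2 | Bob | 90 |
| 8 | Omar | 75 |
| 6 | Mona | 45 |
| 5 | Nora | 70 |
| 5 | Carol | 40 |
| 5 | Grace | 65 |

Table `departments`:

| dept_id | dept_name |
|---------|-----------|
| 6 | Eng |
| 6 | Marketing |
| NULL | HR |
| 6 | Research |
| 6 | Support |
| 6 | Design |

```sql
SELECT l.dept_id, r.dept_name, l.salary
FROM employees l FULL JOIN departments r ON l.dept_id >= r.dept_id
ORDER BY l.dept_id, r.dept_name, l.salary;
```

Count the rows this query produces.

FULL OUTER JOIN keeps every row from both sides; unmatched rows get NULL for the other side's columns.
Matching on l.dept_id >= r.dept_id. A NULL in a compared column never satisfies the condition.
- dept_id=2: no r row matches, row kept with r columns NULL.
- dept_id=8: 5 matching r row(s), so 5 row(s) emitted.
- dept_id=6: 5 matching r row(s), so 5 row(s) emitted.
- dept_id=5: no r row matches, row kept with r columns NULL.
- dept_id=5: no r row matches, row kept with r columns NULL.
- dept_id=5: no r row matches, row kept with r columns NULL.
- plus 1 unmatched r row(s), each kept with NULL l columns.
Total: 10 matched + 5 padded = 15 rows.

15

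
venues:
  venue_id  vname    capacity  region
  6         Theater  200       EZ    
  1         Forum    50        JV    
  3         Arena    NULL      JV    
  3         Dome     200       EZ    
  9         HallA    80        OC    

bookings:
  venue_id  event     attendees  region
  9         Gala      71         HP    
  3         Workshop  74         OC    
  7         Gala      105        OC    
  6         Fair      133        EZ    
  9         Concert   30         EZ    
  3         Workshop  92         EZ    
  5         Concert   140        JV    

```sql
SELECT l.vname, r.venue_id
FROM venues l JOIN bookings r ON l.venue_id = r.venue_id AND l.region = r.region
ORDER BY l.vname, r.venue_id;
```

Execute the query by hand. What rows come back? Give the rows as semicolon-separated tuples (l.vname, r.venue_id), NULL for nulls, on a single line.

(Dome, 3); (Theater, 6)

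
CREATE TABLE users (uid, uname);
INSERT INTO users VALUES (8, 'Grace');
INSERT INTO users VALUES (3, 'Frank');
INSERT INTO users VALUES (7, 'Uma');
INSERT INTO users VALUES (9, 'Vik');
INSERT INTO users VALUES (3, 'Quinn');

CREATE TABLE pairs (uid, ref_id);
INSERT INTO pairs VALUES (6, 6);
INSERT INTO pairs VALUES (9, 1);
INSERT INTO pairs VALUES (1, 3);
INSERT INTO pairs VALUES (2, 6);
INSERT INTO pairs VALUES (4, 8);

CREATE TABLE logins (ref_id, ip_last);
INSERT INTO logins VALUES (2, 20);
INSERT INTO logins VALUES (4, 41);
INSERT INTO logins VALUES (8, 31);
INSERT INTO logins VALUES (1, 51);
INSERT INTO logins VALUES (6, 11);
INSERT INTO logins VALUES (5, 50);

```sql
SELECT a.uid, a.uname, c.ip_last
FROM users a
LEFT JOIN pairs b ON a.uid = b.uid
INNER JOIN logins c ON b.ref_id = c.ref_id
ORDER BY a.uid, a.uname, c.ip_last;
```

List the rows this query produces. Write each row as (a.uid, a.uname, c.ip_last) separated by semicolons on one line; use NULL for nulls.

(9, Vik, 51)

Joins associate left-to-right: users LEFT JOIN pairs on uid gives 5 intermediate row(s).
Then INNER JOIN `logins c` on ref_id: keep only rows whose b.ref_id appears in c.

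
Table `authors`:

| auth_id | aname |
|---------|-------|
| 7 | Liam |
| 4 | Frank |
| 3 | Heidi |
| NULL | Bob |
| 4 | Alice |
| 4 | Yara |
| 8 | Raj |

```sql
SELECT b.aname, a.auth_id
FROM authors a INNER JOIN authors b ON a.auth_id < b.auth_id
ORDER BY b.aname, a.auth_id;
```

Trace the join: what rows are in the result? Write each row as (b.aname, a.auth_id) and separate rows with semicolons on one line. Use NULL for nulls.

(Alice, 3); (Frank, 3); (Liam, 3); (Liam, 4); (Liam, 4); (Liam, 4); (Raj, 3); (Raj, 4); (Raj, 4); (Raj, 4); (Raj, 7); (Yara, 3)

INNER JOIN keeps only pairs where the ON condition holds.
Matching on a.auth_id < b.auth_id. A NULL in a compared column never satisfies the condition.
Matched pairs: 12.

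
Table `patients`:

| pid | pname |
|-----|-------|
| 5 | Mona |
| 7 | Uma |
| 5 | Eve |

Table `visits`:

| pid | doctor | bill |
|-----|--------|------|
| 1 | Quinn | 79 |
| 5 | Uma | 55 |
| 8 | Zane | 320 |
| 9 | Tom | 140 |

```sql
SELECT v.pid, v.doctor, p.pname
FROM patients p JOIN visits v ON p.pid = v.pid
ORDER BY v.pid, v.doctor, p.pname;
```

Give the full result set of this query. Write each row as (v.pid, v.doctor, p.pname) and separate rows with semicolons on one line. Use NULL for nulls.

(5, Uma, Eve); (5, Uma, Mona)

INNER JOIN keeps only pairs where the ON condition holds.
Matching on p.pid = v.pid.
- pid=5: 1 matching v row(s), so 1 row(s) emitted.
- pid=7: no matching v row, dropped.
- pid=5: 1 matching v row(s), so 1 row(s) emitted.
After projecting and ordering:
v.pid | v.doctor | p.pname
5 | Uma | Eve
5 | Uma | Mona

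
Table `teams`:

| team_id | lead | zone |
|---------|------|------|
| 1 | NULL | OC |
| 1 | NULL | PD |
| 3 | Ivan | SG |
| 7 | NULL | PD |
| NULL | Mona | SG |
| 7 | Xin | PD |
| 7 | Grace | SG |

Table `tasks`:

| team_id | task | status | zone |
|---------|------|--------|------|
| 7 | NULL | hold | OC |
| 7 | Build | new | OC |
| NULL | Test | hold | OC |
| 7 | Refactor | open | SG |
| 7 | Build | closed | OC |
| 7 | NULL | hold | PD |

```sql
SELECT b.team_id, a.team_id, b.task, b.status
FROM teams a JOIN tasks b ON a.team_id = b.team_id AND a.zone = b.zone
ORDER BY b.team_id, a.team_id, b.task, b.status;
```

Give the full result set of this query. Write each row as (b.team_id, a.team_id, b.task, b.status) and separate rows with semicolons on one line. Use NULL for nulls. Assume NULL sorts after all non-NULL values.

(7, 7, Refactor, open); (7, 7, NULL, hold); (7, 7, NULL, hold)

INNER JOIN keeps only pairs where the ON condition holds.
Matching on a.team_id = b.team_id AND a.zone = b.zone. A NULL in a compared column never satisfies the condition.
- a row (team_id=1, zone=OC): no match → dropped.
- a row (team_id=1, zone=PD): no match → dropped.
- a row (team_id=3, zone=SG): no match → dropped.
- a row (team_id=7, zone=PD): matches 1 b row(s) → 1 output row(s).
- a row (team_id=NULL, zone=SG): no match → dropped.
- a row (team_id=7, zone=PD): matches 1 b row(s) → 1 output row(s).
- a row (team_id=7, zone=SG): matches 1 b row(s) → 1 output row(s).
After projecting and ordering:
b.team_id | a.team_id | b.task | b.status
7 | 7 | Refactor | open
7 | 7 | NULL | hold
7 | 7 | NULL | hold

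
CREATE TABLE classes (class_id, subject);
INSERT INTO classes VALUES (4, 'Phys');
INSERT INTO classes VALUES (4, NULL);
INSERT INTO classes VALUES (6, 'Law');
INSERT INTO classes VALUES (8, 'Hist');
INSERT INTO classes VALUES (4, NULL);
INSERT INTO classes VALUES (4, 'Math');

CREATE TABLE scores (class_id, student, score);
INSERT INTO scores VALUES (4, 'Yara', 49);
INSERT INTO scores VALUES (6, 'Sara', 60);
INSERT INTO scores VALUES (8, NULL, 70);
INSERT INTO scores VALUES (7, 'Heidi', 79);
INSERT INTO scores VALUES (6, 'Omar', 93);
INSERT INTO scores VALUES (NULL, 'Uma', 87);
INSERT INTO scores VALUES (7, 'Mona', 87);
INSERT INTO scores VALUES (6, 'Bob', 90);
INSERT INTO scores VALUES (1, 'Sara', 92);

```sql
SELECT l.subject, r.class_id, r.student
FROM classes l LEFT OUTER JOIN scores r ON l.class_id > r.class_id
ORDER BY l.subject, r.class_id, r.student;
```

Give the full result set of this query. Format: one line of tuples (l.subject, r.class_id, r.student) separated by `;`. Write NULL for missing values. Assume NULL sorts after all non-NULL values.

(Hist, 1, Sara); (Hist, 4, Yara); (Hist, 6, Bob); (Hist, 6, Omar); (Hist, 6, Sara); (Hist, 7, Heidi); (Hist, 7, Mona); (Law, 1, Sara); (Law, 4, Yara); (Math, 1, Sara); (Phys, 1, Sara); (NULL, 1, Sara); (NULL, 1, Sara)

LEFT JOIN keeps every row from `classes`; unmatched rows get NULL for `scores`'s columns.
Matching on l.class_id > r.class_id. A NULL in a compared column never satisfies the condition.
Matched pairs: 13; unmatched l rows kept: 0.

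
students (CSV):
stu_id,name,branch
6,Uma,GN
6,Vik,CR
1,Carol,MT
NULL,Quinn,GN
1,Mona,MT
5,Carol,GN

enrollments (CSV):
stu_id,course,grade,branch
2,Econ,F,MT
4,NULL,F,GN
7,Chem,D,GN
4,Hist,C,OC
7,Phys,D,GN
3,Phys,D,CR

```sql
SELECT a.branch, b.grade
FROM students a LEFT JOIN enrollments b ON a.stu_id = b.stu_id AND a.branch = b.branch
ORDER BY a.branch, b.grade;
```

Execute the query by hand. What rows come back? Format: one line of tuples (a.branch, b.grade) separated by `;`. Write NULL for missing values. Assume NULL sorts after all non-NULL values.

LEFT JOIN keeps every row from `students`; unmatched rows get NULL for `enrollments`'s columns.
Matching on a.stu_id = b.stu_id AND a.branch = b.branch. A NULL in a compared column never satisfies the condition.
- a (stu_id=6, branch=GN) has no partner → padded with NULL.
- a (stu_id=6, branch=CR) has no partner → padded with NULL.
- a (stu_id=1, branch=MT) has no partner → padded with NULL.
- a (stu_id=NULL, branch=GN) has no partner → padded with NULL.
- a (stu_id=1, branch=MT) has no partner → padded with NULL.
- a (stu_id=5, branch=GN) has no partner → padded with NULL.
After projecting and ordering:
a.branch | b.grade
CR | NULL
GN | NULL
GN | NULL
GN | NULL
MT | NULL
MT | NULL

(CR, NULL); (GN, NULL); (GN, NULL); (GN, NULL); (MT, NULL); (MT, NULL)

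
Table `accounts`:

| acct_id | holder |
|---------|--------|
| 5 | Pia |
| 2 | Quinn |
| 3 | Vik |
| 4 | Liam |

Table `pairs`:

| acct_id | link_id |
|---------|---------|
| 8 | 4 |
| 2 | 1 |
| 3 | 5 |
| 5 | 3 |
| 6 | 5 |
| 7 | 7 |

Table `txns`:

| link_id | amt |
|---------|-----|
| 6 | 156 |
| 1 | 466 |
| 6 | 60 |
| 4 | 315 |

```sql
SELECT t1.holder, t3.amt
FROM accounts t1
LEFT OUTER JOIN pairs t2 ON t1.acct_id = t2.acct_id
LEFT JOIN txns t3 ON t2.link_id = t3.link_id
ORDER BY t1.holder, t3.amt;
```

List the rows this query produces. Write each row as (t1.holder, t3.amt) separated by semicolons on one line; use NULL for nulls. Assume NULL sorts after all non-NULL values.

(Liam, NULL); (Pia, NULL); (Quinn, 466); (Vik, NULL)

Evaluate left to right. First `accounts t1 LEFT JOIN pairs t2` on acct_id: 4 row(s).
Then LEFT JOIN `txns t3` on link_id: each of those 4 rows is kept; rows whose t2.link_id has no match in t3 get NULL for t3's columns.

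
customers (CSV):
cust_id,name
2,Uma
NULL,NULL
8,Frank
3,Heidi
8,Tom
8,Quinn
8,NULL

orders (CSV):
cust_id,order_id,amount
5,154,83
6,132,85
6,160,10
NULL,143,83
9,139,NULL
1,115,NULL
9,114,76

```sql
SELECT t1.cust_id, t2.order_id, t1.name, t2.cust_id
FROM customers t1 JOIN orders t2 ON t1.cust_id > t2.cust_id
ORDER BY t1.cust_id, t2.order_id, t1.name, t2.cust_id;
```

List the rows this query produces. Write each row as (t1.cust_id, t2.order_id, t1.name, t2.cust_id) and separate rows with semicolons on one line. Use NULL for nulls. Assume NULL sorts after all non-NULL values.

(2, 115, Uma, 1); (3, 115, Heidi, 1); (8, 115, Frank, 1); (8, 115, Quinn, 1); (8, 115, Tom, 1); (8, 115, NULL, 1); (8, 132, Frank, 6); (8, 132, Quinn, 6); (8, 132, Tom, 6); (8, 132, NULL, 6); (8, 154, Frank, 5); (8, 154, Quinn, 5); (8, 154, Tom, 5); (8, 154, NULL, 5); (8, 160, Frank, 6); (8, 160, Quinn, 6); (8, 160, Tom, 6); (8, 160, NULL, 6)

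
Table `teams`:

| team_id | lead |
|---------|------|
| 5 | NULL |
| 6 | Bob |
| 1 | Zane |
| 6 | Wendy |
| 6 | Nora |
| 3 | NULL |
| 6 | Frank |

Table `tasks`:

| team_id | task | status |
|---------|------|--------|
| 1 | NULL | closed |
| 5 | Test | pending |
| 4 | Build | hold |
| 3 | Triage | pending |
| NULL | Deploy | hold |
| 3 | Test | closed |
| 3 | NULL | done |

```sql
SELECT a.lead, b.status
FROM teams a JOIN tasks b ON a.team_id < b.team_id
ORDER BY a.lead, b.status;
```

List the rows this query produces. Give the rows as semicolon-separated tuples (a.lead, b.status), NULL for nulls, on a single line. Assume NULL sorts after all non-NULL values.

(Zane, closed); (Zane, done); (Zane, hold); (Zane, pending); (Zane, pending); (NULL, hold); (NULL, pending)

INNER JOIN keeps only pairs where the ON condition holds.
Matching on a.team_id < b.team_id. A NULL in a compared column never satisfies the condition.
- a[0] team_id=5 → no match; dropped.
- a[1] team_id=6 → no match; dropped.
- a[2] team_id=1 → 5 match(es) in b → 5 row(s).
- a[3] team_id=6 → no match; dropped.
- a[4] team_id=6 → no match; dropped.
- a[5] team_id=3 → 2 match(es) in b → 2 row(s).
- a[6] team_id=6 → no match; dropped.
After projecting and ordering:
a.lead | b.status
Zane | closed
Zane | done
Zane | hold
Zane | pending
Zane | pending
NULL | hold
NULL | pending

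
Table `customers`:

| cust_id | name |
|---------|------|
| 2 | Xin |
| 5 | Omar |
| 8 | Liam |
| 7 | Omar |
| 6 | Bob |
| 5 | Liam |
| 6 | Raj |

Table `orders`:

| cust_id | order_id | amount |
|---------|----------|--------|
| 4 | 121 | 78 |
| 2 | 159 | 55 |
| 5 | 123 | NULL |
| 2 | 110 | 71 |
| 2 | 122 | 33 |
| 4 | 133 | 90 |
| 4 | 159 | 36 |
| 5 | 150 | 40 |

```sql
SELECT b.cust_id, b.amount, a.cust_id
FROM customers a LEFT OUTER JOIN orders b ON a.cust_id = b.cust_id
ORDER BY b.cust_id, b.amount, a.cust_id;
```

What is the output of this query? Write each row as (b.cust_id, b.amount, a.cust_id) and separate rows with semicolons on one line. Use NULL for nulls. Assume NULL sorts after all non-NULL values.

(2, 33, 2); (2, 55, 2); (2, 71, 2); (5, 40, 5); (5, 40, 5); (5, NULL, 5); (5, NULL, 5); (NULL, NULL, 6); (NULL, NULL, 6); (NULL, NULL, 7); (NULL, NULL, 8)

LEFT JOIN keeps every row from `customers`; unmatched rows get NULL for `orders`'s columns.
Matching on a.cust_id = b.cust_id.
- cust_id=2: 3 matching b row(s), so 3 row(s) emitted.
- cust_id=5: 2 matching b row(s), so 2 row(s) emitted.
- cust_id=8: no b row matches, row kept with b columns NULL.
- cust_id=7: no b row matches, row kept with b columns NULL.
- cust_id=6: no b row matches, row kept with b columns NULL.
- cust_id=5: 2 matching b row(s), so 2 row(s) emitted.
- cust_id=6: no b row matches, row kept with b columns NULL.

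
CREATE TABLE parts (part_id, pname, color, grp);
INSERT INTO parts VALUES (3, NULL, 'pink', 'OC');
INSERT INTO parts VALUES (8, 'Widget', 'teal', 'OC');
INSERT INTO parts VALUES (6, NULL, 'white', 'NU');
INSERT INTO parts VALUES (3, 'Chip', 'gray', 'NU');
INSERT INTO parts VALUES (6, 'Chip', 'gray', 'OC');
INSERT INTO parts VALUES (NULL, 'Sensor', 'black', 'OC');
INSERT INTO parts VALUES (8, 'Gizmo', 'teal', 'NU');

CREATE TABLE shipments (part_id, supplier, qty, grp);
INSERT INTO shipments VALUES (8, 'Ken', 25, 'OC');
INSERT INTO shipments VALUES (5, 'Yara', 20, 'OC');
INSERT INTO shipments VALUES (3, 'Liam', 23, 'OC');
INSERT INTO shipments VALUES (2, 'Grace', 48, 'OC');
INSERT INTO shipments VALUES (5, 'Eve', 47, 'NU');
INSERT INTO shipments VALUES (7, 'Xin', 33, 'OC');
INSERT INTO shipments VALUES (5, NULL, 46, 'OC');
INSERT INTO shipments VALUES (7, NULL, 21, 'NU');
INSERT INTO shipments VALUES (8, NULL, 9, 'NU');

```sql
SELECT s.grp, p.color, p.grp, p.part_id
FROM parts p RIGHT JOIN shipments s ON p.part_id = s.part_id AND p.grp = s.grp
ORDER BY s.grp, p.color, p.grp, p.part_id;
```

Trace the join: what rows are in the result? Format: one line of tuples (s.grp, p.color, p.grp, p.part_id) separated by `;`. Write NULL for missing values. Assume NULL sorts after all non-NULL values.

(NU, teal, NU, 8); (NU, NULL, NULL, NULL); (NU, NULL, NULL, NULL); (OC, pink, OC, 3); (OC, teal, OC, 8); (OC, NULL, NULL, NULL); (OC, NULL, NULL, NULL); (OC, NULL, NULL, NULL); (OC, NULL, NULL, NULL)

RIGHT JOIN keeps every row from `shipments`; unmatched rows get NULL for `parts`'s columns.
Matching on p.part_id = s.part_id AND p.grp = s.grp. A NULL in a compared column never satisfies the condition.
- part_id=3, grp=OC: 1 matching s row(s), so 1 row(s) emitted.
- part_id=8, grp=OC: 1 matching s row(s), so 1 row(s) emitted.
- part_id=6, grp=NU: no matching s row.
- part_id=3, grp=NU: no matching s row.
- part_id=6, grp=OC: no matching s row.
- part_id=NULL, grp=OC: no matching s row.
- part_id=8, grp=NU: 1 matching s row(s), so 1 row(s) emitted.
- 6 row(s) from s found no p partner → padded with NULL.
After projecting and ordering:
s.grp | p.color | p.grp | p.part_id
NU | teal | NU | 8
NU | NULL | NULL | NULL
NU | NULL | NULL | NULL
OC | pink | OC | 3
OC | teal | OC | 8
OC | NULL | NULL | NULL
OC | NULL | NULL | NULL
OC | NULL | NULL | NULL
OC | NULL | NULL | NULL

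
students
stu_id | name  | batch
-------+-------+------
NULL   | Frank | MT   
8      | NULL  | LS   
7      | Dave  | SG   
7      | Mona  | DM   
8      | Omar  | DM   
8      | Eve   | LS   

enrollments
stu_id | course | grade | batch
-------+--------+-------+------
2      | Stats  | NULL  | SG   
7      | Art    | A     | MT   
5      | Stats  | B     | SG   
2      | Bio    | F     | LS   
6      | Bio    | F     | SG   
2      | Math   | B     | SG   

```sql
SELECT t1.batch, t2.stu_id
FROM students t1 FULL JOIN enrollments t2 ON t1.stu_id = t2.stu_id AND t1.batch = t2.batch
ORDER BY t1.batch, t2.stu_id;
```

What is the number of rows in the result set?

12

FULL OUTER JOIN keeps every row from both sides; unmatched rows get NULL for the other side's columns.
Matching on t1.stu_id = t2.stu_id AND t1.batch = t2.batch. A NULL in a compared column never satisfies the condition.
- t1 row (stu_id=NULL, batch=MT): no match → kept, t2 columns NULL.
- t1 row (stu_id=8, batch=LS): no match → kept, t2 columns NULL.
- t1 row (stu_id=7, batch=SG): no match → kept, t2 columns NULL.
- t1 row (stu_id=7, batch=DM): no match → kept, t2 columns NULL.
- t1 row (stu_id=8, batch=DM): no match → kept, t2 columns NULL.
- t1 row (stu_id=8, batch=LS): no match → kept, t2 columns NULL.
- 6 row(s) from t2 found no t1 partner → padded with NULL.
Total: 0 matched + 12 padded = 12 rows.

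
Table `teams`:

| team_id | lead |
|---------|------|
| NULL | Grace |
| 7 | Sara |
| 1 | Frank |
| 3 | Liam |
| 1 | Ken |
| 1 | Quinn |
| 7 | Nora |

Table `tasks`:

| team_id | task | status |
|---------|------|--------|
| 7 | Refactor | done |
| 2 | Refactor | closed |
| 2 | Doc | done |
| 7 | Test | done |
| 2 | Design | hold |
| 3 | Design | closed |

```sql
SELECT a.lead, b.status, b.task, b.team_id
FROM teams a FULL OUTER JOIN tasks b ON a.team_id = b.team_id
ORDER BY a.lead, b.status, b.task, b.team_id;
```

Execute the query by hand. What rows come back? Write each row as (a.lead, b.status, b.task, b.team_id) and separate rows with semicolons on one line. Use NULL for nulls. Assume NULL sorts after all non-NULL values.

FULL OUTER JOIN keeps every row from both sides; unmatched rows get NULL for the other side's columns.
Matching on a.team_id = b.team_id. A NULL in a compared column never satisfies the condition.
Matched pairs: 5; unmatched a rows kept: 4; unmatched b rows kept: 3.

(Frank, NULL, NULL, NULL); (Grace, NULL, NULL, NULL); (Ken, NULL, NULL, NULL); (Liam, closed, Design, 3); (Nora, done, Refactor, 7); (Nora, done, Test, 7); (Quinn, NULL, NULL, NULL); (Sara, done, Refactor, 7); (Sara, done, Test, 7); (NULL, closed, Refactor, 2); (NULL, done, Doc, 2); (NULL, hold, Design, 2)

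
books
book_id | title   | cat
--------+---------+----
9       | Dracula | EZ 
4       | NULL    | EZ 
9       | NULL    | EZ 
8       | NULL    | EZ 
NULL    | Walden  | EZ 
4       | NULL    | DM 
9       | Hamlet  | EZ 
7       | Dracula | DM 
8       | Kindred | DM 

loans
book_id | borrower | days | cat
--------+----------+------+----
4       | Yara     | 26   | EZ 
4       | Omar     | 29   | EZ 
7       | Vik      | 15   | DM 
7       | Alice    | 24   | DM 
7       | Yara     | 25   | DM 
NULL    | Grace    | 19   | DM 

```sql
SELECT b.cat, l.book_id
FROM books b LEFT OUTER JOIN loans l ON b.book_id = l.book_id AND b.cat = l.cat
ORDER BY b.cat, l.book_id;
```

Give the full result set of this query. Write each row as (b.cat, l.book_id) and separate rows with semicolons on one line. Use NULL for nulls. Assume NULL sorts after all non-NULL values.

LEFT JOIN keeps every row from `books`; unmatched rows get NULL for `loans`'s columns.
Matching on b.book_id = l.book_id AND b.cat = l.cat. A NULL in a compared column never satisfies the condition.
Matched pairs: 5; unmatched b rows kept: 7.

(DM, 7); (DM, 7); (DM, 7); (DM, NULL); (DM, NULL); (EZ, 4); (EZ, 4); (EZ, NULL); (EZ, NULL); (EZ, NULL); (EZ, NULL); (EZ, NULL)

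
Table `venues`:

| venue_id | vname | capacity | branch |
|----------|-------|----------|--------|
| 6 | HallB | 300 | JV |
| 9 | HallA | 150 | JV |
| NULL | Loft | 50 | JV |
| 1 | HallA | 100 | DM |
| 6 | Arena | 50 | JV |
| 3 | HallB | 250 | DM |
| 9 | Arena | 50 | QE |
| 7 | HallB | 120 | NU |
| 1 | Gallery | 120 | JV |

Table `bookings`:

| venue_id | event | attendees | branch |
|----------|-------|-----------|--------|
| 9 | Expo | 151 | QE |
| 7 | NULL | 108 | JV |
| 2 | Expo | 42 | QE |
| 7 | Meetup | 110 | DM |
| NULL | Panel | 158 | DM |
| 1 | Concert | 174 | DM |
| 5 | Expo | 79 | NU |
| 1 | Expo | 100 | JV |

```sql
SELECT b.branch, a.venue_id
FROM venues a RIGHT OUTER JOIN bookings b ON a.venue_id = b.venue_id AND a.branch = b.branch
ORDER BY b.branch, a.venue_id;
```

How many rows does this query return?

8

RIGHT JOIN keeps every row from `bookings`; unmatched rows get NULL for `venues`'s columns.
Matching on a.venue_id = b.venue_id AND a.branch = b.branch. A NULL in a compared column never satisfies the condition.
Matched pairs: 3; unmatched b rows kept: 5.
Total: 3 matched + 5 padded = 8 rows.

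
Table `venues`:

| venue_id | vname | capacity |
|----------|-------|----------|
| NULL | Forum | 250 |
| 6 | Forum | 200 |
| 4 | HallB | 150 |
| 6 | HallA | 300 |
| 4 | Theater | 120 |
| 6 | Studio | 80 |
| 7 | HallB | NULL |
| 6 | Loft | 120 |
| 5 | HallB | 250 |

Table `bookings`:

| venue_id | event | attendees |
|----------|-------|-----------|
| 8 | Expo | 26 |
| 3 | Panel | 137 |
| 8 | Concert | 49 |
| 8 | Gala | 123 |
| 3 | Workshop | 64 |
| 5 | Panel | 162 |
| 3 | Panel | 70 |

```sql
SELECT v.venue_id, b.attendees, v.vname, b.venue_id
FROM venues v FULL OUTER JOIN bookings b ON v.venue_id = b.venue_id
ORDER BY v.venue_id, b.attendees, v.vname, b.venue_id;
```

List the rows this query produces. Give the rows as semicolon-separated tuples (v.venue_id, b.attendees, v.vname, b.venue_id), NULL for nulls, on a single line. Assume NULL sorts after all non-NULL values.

(4, NULL, HallB, NULL); (4, NULL, Theater, NULL); (5, 162, HallB, 5); (6, NULL, Forum, NULL); (6, NULL, HallA, NULL); (6, NULL, Loft, NULL); (6, NULL, Studio, NULL); (7, NULL, HallB, NULL); (NULL, 26, NULL, 8); (NULL, 49, NULL, 8); (NULL, 64, NULL, 3); (NULL, 70, NULL, 3); (NULL, 123, NULL, 8); (NULL, 137, NULL, 3); (NULL, NULL, Forum, NULL)

FULL OUTER JOIN keeps every row from both sides; unmatched rows get NULL for the other side's columns.
Matching on v.venue_id = b.venue_id. A NULL in a compared column never satisfies the condition.
Matched pairs: 1; unmatched v rows kept: 8; unmatched b rows kept: 6.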